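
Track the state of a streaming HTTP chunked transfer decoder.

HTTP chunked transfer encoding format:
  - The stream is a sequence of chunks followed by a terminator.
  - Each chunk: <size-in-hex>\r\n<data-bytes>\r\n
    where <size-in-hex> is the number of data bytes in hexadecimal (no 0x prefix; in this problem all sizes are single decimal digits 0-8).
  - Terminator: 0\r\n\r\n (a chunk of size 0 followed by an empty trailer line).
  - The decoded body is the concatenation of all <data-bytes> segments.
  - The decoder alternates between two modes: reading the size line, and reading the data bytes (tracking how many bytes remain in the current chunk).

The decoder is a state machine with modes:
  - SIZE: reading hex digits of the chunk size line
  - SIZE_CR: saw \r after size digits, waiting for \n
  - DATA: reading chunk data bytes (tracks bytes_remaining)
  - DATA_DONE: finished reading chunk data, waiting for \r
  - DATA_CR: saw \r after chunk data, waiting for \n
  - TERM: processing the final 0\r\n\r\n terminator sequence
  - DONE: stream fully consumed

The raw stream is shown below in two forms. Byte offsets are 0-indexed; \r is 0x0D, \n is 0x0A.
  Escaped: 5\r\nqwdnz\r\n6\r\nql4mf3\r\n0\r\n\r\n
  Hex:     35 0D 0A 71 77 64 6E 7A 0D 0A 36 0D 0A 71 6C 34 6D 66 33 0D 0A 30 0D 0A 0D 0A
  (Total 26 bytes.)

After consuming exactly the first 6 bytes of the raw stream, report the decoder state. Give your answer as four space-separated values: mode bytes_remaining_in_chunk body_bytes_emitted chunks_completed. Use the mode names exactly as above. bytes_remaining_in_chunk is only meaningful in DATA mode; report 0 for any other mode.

Byte 0 = '5': mode=SIZE remaining=0 emitted=0 chunks_done=0
Byte 1 = 0x0D: mode=SIZE_CR remaining=0 emitted=0 chunks_done=0
Byte 2 = 0x0A: mode=DATA remaining=5 emitted=0 chunks_done=0
Byte 3 = 'q': mode=DATA remaining=4 emitted=1 chunks_done=0
Byte 4 = 'w': mode=DATA remaining=3 emitted=2 chunks_done=0
Byte 5 = 'd': mode=DATA remaining=2 emitted=3 chunks_done=0

Answer: DATA 2 3 0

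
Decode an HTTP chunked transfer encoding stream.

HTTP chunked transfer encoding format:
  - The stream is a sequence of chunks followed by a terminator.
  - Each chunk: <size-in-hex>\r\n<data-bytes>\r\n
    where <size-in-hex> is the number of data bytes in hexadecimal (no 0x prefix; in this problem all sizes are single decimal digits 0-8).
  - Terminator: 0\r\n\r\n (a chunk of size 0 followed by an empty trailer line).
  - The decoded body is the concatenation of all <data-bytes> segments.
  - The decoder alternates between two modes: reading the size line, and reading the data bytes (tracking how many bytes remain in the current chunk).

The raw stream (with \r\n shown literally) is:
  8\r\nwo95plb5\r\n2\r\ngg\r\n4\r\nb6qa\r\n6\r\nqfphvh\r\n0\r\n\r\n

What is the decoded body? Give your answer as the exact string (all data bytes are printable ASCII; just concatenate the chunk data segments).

Chunk 1: stream[0..1]='8' size=0x8=8, data at stream[3..11]='wo95plb5' -> body[0..8], body so far='wo95plb5'
Chunk 2: stream[13..14]='2' size=0x2=2, data at stream[16..18]='gg' -> body[8..10], body so far='wo95plb5gg'
Chunk 3: stream[20..21]='4' size=0x4=4, data at stream[23..27]='b6qa' -> body[10..14], body so far='wo95plb5ggb6qa'
Chunk 4: stream[29..30]='6' size=0x6=6, data at stream[32..38]='qfphvh' -> body[14..20], body so far='wo95plb5ggb6qaqfphvh'
Chunk 5: stream[40..41]='0' size=0 (terminator). Final body='wo95plb5ggb6qaqfphvh' (20 bytes)

Answer: wo95plb5ggb6qaqfphvh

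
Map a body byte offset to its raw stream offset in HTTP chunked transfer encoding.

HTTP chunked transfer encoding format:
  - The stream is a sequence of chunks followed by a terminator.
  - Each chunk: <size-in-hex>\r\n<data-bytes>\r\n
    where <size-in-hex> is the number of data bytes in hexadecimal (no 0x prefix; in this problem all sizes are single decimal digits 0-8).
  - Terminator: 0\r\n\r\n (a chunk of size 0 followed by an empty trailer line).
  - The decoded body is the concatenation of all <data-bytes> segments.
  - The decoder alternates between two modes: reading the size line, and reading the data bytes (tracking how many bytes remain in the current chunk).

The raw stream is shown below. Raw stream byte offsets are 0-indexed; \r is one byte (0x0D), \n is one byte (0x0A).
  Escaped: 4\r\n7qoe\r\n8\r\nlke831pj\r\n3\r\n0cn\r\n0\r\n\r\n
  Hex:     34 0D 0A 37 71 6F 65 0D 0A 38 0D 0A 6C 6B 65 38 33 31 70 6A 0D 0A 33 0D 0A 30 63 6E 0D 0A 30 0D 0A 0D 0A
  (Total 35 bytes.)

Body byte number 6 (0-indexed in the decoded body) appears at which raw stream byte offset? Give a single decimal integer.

Chunk 1: stream[0..1]='4' size=0x4=4, data at stream[3..7]='7qoe' -> body[0..4], body so far='7qoe'
Chunk 2: stream[9..10]='8' size=0x8=8, data at stream[12..20]='lke831pj' -> body[4..12], body so far='7qoelke831pj'
Chunk 3: stream[22..23]='3' size=0x3=3, data at stream[25..28]='0cn' -> body[12..15], body so far='7qoelke831pj0cn'
Chunk 4: stream[30..31]='0' size=0 (terminator). Final body='7qoelke831pj0cn' (15 bytes)
Body byte 6 at stream offset 14

Answer: 14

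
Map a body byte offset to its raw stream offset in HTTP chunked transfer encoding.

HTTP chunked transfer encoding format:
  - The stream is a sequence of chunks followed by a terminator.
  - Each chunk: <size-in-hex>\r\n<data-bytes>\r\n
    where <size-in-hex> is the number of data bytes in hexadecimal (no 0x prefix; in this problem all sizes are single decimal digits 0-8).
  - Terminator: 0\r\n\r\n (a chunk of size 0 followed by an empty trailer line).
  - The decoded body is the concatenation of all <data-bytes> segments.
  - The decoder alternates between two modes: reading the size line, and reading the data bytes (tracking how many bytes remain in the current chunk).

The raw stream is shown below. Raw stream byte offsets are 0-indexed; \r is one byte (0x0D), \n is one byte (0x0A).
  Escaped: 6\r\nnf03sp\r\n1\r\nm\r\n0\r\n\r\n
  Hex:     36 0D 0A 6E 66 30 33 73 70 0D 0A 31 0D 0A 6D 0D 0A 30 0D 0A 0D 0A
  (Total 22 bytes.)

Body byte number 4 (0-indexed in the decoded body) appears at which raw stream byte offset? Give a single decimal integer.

Answer: 7

Derivation:
Chunk 1: stream[0..1]='6' size=0x6=6, data at stream[3..9]='nf03sp' -> body[0..6], body so far='nf03sp'
Chunk 2: stream[11..12]='1' size=0x1=1, data at stream[14..15]='m' -> body[6..7], body so far='nf03spm'
Chunk 3: stream[17..18]='0' size=0 (terminator). Final body='nf03spm' (7 bytes)
Body byte 4 at stream offset 7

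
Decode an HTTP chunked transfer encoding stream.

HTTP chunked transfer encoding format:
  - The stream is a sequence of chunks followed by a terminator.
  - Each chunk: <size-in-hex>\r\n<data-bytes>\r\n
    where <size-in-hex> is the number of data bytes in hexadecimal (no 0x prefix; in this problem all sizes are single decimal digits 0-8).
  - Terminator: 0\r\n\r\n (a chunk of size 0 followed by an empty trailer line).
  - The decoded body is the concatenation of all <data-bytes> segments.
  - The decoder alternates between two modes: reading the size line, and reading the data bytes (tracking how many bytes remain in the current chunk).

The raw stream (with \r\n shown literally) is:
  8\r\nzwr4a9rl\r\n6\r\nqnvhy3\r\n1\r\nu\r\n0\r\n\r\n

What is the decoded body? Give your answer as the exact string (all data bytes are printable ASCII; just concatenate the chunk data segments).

Answer: zwr4a9rlqnvhy3u

Derivation:
Chunk 1: stream[0..1]='8' size=0x8=8, data at stream[3..11]='zwr4a9rl' -> body[0..8], body so far='zwr4a9rl'
Chunk 2: stream[13..14]='6' size=0x6=6, data at stream[16..22]='qnvhy3' -> body[8..14], body so far='zwr4a9rlqnvhy3'
Chunk 3: stream[24..25]='1' size=0x1=1, data at stream[27..28]='u' -> body[14..15], body so far='zwr4a9rlqnvhy3u'
Chunk 4: stream[30..31]='0' size=0 (terminator). Final body='zwr4a9rlqnvhy3u' (15 bytes)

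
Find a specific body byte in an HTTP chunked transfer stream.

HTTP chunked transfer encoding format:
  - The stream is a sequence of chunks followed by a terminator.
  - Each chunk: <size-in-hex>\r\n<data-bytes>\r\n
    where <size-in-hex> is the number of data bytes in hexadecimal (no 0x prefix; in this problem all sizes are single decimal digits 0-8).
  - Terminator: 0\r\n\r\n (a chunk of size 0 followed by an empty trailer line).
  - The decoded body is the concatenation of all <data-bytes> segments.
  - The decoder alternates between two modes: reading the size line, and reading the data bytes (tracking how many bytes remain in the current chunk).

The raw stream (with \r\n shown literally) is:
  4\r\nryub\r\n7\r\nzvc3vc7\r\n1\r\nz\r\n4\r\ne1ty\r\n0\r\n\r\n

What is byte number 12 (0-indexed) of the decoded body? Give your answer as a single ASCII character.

Chunk 1: stream[0..1]='4' size=0x4=4, data at stream[3..7]='ryub' -> body[0..4], body so far='ryub'
Chunk 2: stream[9..10]='7' size=0x7=7, data at stream[12..19]='zvc3vc7' -> body[4..11], body so far='ryubzvc3vc7'
Chunk 3: stream[21..22]='1' size=0x1=1, data at stream[24..25]='z' -> body[11..12], body so far='ryubzvc3vc7z'
Chunk 4: stream[27..28]='4' size=0x4=4, data at stream[30..34]='e1ty' -> body[12..16], body so far='ryubzvc3vc7ze1ty'
Chunk 5: stream[36..37]='0' size=0 (terminator). Final body='ryubzvc3vc7ze1ty' (16 bytes)
Body byte 12 = 'e'

Answer: e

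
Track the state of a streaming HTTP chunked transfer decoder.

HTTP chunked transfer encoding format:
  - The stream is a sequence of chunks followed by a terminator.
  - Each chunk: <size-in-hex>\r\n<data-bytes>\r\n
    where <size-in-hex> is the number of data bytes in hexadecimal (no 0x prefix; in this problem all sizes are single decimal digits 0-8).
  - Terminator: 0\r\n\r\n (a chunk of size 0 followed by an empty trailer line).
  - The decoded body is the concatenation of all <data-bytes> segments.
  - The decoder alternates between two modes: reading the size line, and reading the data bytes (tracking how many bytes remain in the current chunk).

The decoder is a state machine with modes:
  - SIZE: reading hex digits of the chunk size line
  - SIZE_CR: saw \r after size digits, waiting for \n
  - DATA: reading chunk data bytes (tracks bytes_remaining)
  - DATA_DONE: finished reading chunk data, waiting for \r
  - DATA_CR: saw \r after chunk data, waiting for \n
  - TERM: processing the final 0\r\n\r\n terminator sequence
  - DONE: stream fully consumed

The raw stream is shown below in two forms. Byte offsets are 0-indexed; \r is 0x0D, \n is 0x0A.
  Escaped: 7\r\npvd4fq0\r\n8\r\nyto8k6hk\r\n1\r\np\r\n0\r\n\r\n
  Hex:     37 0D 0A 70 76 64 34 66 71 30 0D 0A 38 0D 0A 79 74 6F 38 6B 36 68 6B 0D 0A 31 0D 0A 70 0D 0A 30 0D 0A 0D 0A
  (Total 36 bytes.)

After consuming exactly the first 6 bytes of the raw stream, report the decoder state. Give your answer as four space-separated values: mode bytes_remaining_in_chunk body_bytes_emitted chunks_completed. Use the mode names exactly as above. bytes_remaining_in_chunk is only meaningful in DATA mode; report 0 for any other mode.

Byte 0 = '7': mode=SIZE remaining=0 emitted=0 chunks_done=0
Byte 1 = 0x0D: mode=SIZE_CR remaining=0 emitted=0 chunks_done=0
Byte 2 = 0x0A: mode=DATA remaining=7 emitted=0 chunks_done=0
Byte 3 = 'p': mode=DATA remaining=6 emitted=1 chunks_done=0
Byte 4 = 'v': mode=DATA remaining=5 emitted=2 chunks_done=0
Byte 5 = 'd': mode=DATA remaining=4 emitted=3 chunks_done=0

Answer: DATA 4 3 0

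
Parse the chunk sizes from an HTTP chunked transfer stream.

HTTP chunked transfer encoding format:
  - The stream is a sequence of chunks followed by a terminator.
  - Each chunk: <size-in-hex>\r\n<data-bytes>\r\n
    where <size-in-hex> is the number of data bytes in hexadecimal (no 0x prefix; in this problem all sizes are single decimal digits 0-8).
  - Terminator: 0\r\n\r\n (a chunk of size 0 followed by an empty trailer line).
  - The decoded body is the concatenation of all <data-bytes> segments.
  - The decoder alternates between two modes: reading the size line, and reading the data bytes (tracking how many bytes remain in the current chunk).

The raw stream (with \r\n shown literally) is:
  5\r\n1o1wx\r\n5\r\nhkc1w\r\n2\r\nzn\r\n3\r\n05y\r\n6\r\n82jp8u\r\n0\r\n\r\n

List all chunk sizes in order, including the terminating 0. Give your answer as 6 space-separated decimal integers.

Answer: 5 5 2 3 6 0

Derivation:
Chunk 1: stream[0..1]='5' size=0x5=5, data at stream[3..8]='1o1wx' -> body[0..5], body so far='1o1wx'
Chunk 2: stream[10..11]='5' size=0x5=5, data at stream[13..18]='hkc1w' -> body[5..10], body so far='1o1wxhkc1w'
Chunk 3: stream[20..21]='2' size=0x2=2, data at stream[23..25]='zn' -> body[10..12], body so far='1o1wxhkc1wzn'
Chunk 4: stream[27..28]='3' size=0x3=3, data at stream[30..33]='05y' -> body[12..15], body so far='1o1wxhkc1wzn05y'
Chunk 5: stream[35..36]='6' size=0x6=6, data at stream[38..44]='82jp8u' -> body[15..21], body so far='1o1wxhkc1wzn05y82jp8u'
Chunk 6: stream[46..47]='0' size=0 (terminator). Final body='1o1wxhkc1wzn05y82jp8u' (21 bytes)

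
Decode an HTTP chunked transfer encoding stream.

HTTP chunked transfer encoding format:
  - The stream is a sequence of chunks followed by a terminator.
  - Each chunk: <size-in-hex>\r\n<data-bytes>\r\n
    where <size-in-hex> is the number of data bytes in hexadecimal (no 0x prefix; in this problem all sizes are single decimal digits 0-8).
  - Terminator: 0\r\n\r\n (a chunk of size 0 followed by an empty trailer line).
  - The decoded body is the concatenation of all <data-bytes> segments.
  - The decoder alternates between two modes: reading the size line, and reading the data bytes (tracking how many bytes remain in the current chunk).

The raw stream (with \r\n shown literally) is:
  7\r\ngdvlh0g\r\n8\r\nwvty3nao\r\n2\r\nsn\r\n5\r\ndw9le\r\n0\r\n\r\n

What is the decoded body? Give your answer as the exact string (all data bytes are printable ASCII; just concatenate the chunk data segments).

Chunk 1: stream[0..1]='7' size=0x7=7, data at stream[3..10]='gdvlh0g' -> body[0..7], body so far='gdvlh0g'
Chunk 2: stream[12..13]='8' size=0x8=8, data at stream[15..23]='wvty3nao' -> body[7..15], body so far='gdvlh0gwvty3nao'
Chunk 3: stream[25..26]='2' size=0x2=2, data at stream[28..30]='sn' -> body[15..17], body so far='gdvlh0gwvty3naosn'
Chunk 4: stream[32..33]='5' size=0x5=5, data at stream[35..40]='dw9le' -> body[17..22], body so far='gdvlh0gwvty3naosndw9le'
Chunk 5: stream[42..43]='0' size=0 (terminator). Final body='gdvlh0gwvty3naosndw9le' (22 bytes)

Answer: gdvlh0gwvty3naosndw9le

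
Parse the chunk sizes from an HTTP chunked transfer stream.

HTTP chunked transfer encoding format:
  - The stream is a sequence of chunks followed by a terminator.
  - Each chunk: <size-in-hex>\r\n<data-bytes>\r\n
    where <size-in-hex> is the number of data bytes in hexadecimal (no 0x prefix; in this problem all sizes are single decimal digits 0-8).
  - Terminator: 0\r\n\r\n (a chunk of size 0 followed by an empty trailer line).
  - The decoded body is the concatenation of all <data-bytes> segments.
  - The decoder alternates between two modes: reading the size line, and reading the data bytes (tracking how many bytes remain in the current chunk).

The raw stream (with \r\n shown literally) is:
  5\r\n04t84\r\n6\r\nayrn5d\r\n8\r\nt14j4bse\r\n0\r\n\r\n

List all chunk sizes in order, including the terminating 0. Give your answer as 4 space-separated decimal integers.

Chunk 1: stream[0..1]='5' size=0x5=5, data at stream[3..8]='04t84' -> body[0..5], body so far='04t84'
Chunk 2: stream[10..11]='6' size=0x6=6, data at stream[13..19]='ayrn5d' -> body[5..11], body so far='04t84ayrn5d'
Chunk 3: stream[21..22]='8' size=0x8=8, data at stream[24..32]='t14j4bse' -> body[11..19], body so far='04t84ayrn5dt14j4bse'
Chunk 4: stream[34..35]='0' size=0 (terminator). Final body='04t84ayrn5dt14j4bse' (19 bytes)

Answer: 5 6 8 0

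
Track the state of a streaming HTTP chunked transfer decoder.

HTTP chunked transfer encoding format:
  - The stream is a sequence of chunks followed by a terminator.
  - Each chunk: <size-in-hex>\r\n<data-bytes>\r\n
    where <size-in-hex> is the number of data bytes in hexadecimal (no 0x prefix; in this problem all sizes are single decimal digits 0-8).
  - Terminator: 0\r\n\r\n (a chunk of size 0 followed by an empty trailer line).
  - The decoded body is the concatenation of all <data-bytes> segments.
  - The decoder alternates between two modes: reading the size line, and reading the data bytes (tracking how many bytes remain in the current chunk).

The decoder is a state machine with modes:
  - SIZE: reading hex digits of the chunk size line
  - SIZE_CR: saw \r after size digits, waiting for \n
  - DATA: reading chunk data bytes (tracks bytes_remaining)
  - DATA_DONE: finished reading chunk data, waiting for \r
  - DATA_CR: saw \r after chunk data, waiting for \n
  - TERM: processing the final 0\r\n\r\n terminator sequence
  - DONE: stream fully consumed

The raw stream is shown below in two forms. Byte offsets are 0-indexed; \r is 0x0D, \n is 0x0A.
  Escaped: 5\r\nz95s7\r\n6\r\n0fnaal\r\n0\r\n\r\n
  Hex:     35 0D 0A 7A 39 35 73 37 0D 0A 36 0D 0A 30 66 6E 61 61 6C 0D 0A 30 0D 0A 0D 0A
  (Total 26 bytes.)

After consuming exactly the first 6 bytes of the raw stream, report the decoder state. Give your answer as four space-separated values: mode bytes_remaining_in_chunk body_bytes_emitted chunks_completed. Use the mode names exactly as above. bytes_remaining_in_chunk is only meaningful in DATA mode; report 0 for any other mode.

Answer: DATA 2 3 0

Derivation:
Byte 0 = '5': mode=SIZE remaining=0 emitted=0 chunks_done=0
Byte 1 = 0x0D: mode=SIZE_CR remaining=0 emitted=0 chunks_done=0
Byte 2 = 0x0A: mode=DATA remaining=5 emitted=0 chunks_done=0
Byte 3 = 'z': mode=DATA remaining=4 emitted=1 chunks_done=0
Byte 4 = '9': mode=DATA remaining=3 emitted=2 chunks_done=0
Byte 5 = '5': mode=DATA remaining=2 emitted=3 chunks_done=0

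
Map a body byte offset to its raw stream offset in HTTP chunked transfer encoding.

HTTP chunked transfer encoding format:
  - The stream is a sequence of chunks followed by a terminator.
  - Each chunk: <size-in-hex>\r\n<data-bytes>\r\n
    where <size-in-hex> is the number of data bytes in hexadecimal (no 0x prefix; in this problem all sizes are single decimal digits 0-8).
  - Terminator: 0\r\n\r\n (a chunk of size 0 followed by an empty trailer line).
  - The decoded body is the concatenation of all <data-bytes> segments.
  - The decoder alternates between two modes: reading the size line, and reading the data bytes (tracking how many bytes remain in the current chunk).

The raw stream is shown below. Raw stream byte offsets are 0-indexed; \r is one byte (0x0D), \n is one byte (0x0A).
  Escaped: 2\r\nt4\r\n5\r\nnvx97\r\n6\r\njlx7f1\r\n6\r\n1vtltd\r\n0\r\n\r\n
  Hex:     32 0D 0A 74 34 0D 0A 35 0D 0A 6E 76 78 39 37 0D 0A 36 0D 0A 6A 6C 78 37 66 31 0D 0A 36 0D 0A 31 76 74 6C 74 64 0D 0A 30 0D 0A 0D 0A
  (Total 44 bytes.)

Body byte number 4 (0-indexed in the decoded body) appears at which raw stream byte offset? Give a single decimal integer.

Chunk 1: stream[0..1]='2' size=0x2=2, data at stream[3..5]='t4' -> body[0..2], body so far='t4'
Chunk 2: stream[7..8]='5' size=0x5=5, data at stream[10..15]='nvx97' -> body[2..7], body so far='t4nvx97'
Chunk 3: stream[17..18]='6' size=0x6=6, data at stream[20..26]='jlx7f1' -> body[7..13], body so far='t4nvx97jlx7f1'
Chunk 4: stream[28..29]='6' size=0x6=6, data at stream[31..37]='1vtltd' -> body[13..19], body so far='t4nvx97jlx7f11vtltd'
Chunk 5: stream[39..40]='0' size=0 (terminator). Final body='t4nvx97jlx7f11vtltd' (19 bytes)
Body byte 4 at stream offset 12

Answer: 12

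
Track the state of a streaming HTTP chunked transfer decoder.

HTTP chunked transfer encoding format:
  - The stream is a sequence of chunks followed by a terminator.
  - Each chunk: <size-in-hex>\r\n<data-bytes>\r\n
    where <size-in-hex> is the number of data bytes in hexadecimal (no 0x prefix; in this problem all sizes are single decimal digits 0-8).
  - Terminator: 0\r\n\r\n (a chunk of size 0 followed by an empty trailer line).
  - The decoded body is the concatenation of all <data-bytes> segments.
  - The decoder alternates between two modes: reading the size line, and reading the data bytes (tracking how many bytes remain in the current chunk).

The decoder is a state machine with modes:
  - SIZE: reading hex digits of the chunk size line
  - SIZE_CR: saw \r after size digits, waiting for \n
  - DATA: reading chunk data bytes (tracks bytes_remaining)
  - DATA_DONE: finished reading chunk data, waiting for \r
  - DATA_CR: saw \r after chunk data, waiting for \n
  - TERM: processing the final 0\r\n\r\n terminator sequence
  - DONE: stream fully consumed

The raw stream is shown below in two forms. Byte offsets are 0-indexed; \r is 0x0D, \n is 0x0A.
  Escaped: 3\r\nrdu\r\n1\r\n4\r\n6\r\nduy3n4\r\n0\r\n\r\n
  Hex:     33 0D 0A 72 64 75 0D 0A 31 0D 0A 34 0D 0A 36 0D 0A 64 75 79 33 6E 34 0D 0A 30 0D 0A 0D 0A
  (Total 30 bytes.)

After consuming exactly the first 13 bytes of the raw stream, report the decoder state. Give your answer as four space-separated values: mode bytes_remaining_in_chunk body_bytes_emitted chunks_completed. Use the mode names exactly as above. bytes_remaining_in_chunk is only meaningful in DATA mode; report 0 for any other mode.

Answer: DATA_CR 0 4 1

Derivation:
Byte 0 = '3': mode=SIZE remaining=0 emitted=0 chunks_done=0
Byte 1 = 0x0D: mode=SIZE_CR remaining=0 emitted=0 chunks_done=0
Byte 2 = 0x0A: mode=DATA remaining=3 emitted=0 chunks_done=0
Byte 3 = 'r': mode=DATA remaining=2 emitted=1 chunks_done=0
Byte 4 = 'd': mode=DATA remaining=1 emitted=2 chunks_done=0
Byte 5 = 'u': mode=DATA_DONE remaining=0 emitted=3 chunks_done=0
Byte 6 = 0x0D: mode=DATA_CR remaining=0 emitted=3 chunks_done=0
Byte 7 = 0x0A: mode=SIZE remaining=0 emitted=3 chunks_done=1
Byte 8 = '1': mode=SIZE remaining=0 emitted=3 chunks_done=1
Byte 9 = 0x0D: mode=SIZE_CR remaining=0 emitted=3 chunks_done=1
Byte 10 = 0x0A: mode=DATA remaining=1 emitted=3 chunks_done=1
Byte 11 = '4': mode=DATA_DONE remaining=0 emitted=4 chunks_done=1
Byte 12 = 0x0D: mode=DATA_CR remaining=0 emitted=4 chunks_done=1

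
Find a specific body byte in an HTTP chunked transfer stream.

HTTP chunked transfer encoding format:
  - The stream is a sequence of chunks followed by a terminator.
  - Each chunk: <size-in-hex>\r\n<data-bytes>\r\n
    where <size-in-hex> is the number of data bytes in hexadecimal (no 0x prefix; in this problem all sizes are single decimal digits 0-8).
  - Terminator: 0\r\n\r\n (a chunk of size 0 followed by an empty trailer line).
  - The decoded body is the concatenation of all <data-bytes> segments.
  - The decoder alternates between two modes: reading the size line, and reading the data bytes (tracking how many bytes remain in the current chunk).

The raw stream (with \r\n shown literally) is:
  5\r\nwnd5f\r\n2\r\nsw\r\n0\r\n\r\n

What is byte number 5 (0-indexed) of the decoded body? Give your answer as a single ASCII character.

Chunk 1: stream[0..1]='5' size=0x5=5, data at stream[3..8]='wnd5f' -> body[0..5], body so far='wnd5f'
Chunk 2: stream[10..11]='2' size=0x2=2, data at stream[13..15]='sw' -> body[5..7], body so far='wnd5fsw'
Chunk 3: stream[17..18]='0' size=0 (terminator). Final body='wnd5fsw' (7 bytes)
Body byte 5 = 's'

Answer: s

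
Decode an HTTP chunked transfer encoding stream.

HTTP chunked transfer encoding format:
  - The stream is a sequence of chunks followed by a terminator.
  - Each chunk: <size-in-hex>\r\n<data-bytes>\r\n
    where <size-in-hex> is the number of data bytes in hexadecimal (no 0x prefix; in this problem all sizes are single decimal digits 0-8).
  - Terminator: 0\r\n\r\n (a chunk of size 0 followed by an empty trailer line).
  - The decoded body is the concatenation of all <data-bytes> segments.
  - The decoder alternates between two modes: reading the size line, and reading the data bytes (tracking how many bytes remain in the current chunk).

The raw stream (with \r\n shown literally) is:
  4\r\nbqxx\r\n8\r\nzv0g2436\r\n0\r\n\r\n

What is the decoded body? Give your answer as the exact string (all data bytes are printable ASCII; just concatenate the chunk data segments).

Chunk 1: stream[0..1]='4' size=0x4=4, data at stream[3..7]='bqxx' -> body[0..4], body so far='bqxx'
Chunk 2: stream[9..10]='8' size=0x8=8, data at stream[12..20]='zv0g2436' -> body[4..12], body so far='bqxxzv0g2436'
Chunk 3: stream[22..23]='0' size=0 (terminator). Final body='bqxxzv0g2436' (12 bytes)

Answer: bqxxzv0g2436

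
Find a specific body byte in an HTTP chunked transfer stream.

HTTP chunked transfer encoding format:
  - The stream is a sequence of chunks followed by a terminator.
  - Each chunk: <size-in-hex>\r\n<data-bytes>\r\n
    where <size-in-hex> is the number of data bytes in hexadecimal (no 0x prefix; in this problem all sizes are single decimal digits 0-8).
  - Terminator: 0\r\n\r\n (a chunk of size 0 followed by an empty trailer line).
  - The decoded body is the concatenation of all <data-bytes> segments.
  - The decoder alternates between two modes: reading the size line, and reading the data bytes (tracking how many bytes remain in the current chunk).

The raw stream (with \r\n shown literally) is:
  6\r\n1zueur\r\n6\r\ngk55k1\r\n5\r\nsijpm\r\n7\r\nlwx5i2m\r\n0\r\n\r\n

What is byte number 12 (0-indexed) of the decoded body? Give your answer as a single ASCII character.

Chunk 1: stream[0..1]='6' size=0x6=6, data at stream[3..9]='1zueur' -> body[0..6], body so far='1zueur'
Chunk 2: stream[11..12]='6' size=0x6=6, data at stream[14..20]='gk55k1' -> body[6..12], body so far='1zueurgk55k1'
Chunk 3: stream[22..23]='5' size=0x5=5, data at stream[25..30]='sijpm' -> body[12..17], body so far='1zueurgk55k1sijpm'
Chunk 4: stream[32..33]='7' size=0x7=7, data at stream[35..42]='lwx5i2m' -> body[17..24], body so far='1zueurgk55k1sijpmlwx5i2m'
Chunk 5: stream[44..45]='0' size=0 (terminator). Final body='1zueurgk55k1sijpmlwx5i2m' (24 bytes)
Body byte 12 = 's'

Answer: s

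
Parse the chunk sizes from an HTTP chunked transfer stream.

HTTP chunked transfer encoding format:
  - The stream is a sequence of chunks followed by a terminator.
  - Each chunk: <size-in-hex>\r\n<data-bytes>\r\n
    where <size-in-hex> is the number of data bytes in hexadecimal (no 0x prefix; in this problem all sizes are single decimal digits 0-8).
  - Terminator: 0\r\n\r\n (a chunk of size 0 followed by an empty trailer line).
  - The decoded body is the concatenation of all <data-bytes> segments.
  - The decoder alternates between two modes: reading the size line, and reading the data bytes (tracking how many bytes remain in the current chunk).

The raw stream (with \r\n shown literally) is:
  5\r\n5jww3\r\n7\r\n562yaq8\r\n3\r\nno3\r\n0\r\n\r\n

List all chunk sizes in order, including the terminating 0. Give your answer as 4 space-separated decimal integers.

Answer: 5 7 3 0

Derivation:
Chunk 1: stream[0..1]='5' size=0x5=5, data at stream[3..8]='5jww3' -> body[0..5], body so far='5jww3'
Chunk 2: stream[10..11]='7' size=0x7=7, data at stream[13..20]='562yaq8' -> body[5..12], body so far='5jww3562yaq8'
Chunk 3: stream[22..23]='3' size=0x3=3, data at stream[25..28]='no3' -> body[12..15], body so far='5jww3562yaq8no3'
Chunk 4: stream[30..31]='0' size=0 (terminator). Final body='5jww3562yaq8no3' (15 bytes)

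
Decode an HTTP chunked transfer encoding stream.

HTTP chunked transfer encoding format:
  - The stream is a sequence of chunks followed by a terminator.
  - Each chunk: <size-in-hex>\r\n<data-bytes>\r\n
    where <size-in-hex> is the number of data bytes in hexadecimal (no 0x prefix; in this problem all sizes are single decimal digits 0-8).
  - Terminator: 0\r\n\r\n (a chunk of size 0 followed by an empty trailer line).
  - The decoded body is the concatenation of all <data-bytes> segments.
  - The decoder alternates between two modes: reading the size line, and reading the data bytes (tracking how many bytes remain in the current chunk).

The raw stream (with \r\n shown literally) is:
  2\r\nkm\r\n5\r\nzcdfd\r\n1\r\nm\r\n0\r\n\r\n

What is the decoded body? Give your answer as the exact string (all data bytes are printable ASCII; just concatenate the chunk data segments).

Answer: kmzcdfdm

Derivation:
Chunk 1: stream[0..1]='2' size=0x2=2, data at stream[3..5]='km' -> body[0..2], body so far='km'
Chunk 2: stream[7..8]='5' size=0x5=5, data at stream[10..15]='zcdfd' -> body[2..7], body so far='kmzcdfd'
Chunk 3: stream[17..18]='1' size=0x1=1, data at stream[20..21]='m' -> body[7..8], body so far='kmzcdfdm'
Chunk 4: stream[23..24]='0' size=0 (terminator). Final body='kmzcdfdm' (8 bytes)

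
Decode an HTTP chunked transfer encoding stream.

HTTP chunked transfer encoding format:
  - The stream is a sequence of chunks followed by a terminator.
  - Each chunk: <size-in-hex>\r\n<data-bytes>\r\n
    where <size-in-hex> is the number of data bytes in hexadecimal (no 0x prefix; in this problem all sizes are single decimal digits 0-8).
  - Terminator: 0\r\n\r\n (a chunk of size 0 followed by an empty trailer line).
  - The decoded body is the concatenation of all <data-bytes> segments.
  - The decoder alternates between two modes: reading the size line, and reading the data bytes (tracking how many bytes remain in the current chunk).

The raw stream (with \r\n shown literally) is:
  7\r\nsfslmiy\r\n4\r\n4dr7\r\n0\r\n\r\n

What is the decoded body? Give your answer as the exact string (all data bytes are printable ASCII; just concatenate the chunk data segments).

Chunk 1: stream[0..1]='7' size=0x7=7, data at stream[3..10]='sfslmiy' -> body[0..7], body so far='sfslmiy'
Chunk 2: stream[12..13]='4' size=0x4=4, data at stream[15..19]='4dr7' -> body[7..11], body so far='sfslmiy4dr7'
Chunk 3: stream[21..22]='0' size=0 (terminator). Final body='sfslmiy4dr7' (11 bytes)

Answer: sfslmiy4dr7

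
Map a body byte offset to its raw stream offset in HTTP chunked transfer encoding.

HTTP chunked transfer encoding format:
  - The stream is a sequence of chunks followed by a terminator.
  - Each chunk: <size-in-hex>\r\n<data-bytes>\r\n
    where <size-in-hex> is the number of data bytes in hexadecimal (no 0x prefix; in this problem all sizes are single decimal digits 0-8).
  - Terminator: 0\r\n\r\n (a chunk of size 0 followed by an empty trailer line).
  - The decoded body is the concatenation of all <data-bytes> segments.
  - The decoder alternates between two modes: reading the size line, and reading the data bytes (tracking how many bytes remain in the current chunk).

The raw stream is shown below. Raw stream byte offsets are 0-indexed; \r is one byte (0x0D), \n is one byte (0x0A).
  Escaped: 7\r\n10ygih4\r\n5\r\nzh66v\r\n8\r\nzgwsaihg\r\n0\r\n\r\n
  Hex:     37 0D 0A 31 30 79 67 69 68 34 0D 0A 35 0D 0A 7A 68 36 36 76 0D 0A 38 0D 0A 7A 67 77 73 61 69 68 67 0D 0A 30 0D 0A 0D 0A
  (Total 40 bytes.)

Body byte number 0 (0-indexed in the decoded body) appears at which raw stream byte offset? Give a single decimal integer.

Answer: 3

Derivation:
Chunk 1: stream[0..1]='7' size=0x7=7, data at stream[3..10]='10ygih4' -> body[0..7], body so far='10ygih4'
Chunk 2: stream[12..13]='5' size=0x5=5, data at stream[15..20]='zh66v' -> body[7..12], body so far='10ygih4zh66v'
Chunk 3: stream[22..23]='8' size=0x8=8, data at stream[25..33]='zgwsaihg' -> body[12..20], body so far='10ygih4zh66vzgwsaihg'
Chunk 4: stream[35..36]='0' size=0 (terminator). Final body='10ygih4zh66vzgwsaihg' (20 bytes)
Body byte 0 at stream offset 3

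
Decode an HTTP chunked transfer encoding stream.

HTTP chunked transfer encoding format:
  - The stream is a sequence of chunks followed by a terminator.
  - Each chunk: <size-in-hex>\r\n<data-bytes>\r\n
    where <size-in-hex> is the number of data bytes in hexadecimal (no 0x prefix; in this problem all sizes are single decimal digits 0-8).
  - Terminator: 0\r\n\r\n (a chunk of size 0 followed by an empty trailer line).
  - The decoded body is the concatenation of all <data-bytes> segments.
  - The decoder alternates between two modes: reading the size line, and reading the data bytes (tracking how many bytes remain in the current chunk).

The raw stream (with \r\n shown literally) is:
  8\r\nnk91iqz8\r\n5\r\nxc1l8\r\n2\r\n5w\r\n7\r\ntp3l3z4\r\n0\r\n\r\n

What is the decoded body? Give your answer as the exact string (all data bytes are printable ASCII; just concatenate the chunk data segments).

Chunk 1: stream[0..1]='8' size=0x8=8, data at stream[3..11]='nk91iqz8' -> body[0..8], body so far='nk91iqz8'
Chunk 2: stream[13..14]='5' size=0x5=5, data at stream[16..21]='xc1l8' -> body[8..13], body so far='nk91iqz8xc1l8'
Chunk 3: stream[23..24]='2' size=0x2=2, data at stream[26..28]='5w' -> body[13..15], body so far='nk91iqz8xc1l85w'
Chunk 4: stream[30..31]='7' size=0x7=7, data at stream[33..40]='tp3l3z4' -> body[15..22], body so far='nk91iqz8xc1l85wtp3l3z4'
Chunk 5: stream[42..43]='0' size=0 (terminator). Final body='nk91iqz8xc1l85wtp3l3z4' (22 bytes)

Answer: nk91iqz8xc1l85wtp3l3z4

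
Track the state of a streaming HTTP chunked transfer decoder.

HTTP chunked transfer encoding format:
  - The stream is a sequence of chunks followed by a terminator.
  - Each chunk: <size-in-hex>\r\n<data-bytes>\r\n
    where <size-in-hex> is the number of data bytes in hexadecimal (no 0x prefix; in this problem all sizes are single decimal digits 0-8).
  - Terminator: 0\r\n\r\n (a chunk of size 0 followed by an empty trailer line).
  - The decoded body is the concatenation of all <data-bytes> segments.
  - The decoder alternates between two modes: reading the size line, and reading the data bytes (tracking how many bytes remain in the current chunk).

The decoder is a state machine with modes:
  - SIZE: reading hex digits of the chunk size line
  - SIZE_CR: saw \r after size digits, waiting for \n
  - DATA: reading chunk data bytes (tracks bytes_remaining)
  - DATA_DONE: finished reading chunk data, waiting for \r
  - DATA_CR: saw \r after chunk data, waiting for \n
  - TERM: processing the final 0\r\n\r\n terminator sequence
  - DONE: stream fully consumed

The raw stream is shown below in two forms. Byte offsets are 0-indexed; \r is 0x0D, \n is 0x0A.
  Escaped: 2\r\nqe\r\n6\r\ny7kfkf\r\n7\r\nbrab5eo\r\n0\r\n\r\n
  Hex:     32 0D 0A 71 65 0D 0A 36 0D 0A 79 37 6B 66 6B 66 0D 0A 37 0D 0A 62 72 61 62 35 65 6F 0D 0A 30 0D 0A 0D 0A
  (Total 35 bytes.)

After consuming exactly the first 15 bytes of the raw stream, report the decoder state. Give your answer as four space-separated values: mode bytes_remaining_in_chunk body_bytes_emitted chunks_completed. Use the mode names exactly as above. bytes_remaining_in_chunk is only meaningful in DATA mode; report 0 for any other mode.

Answer: DATA 1 7 1

Derivation:
Byte 0 = '2': mode=SIZE remaining=0 emitted=0 chunks_done=0
Byte 1 = 0x0D: mode=SIZE_CR remaining=0 emitted=0 chunks_done=0
Byte 2 = 0x0A: mode=DATA remaining=2 emitted=0 chunks_done=0
Byte 3 = 'q': mode=DATA remaining=1 emitted=1 chunks_done=0
Byte 4 = 'e': mode=DATA_DONE remaining=0 emitted=2 chunks_done=0
Byte 5 = 0x0D: mode=DATA_CR remaining=0 emitted=2 chunks_done=0
Byte 6 = 0x0A: mode=SIZE remaining=0 emitted=2 chunks_done=1
Byte 7 = '6': mode=SIZE remaining=0 emitted=2 chunks_done=1
Byte 8 = 0x0D: mode=SIZE_CR remaining=0 emitted=2 chunks_done=1
Byte 9 = 0x0A: mode=DATA remaining=6 emitted=2 chunks_done=1
Byte 10 = 'y': mode=DATA remaining=5 emitted=3 chunks_done=1
Byte 11 = '7': mode=DATA remaining=4 emitted=4 chunks_done=1
Byte 12 = 'k': mode=DATA remaining=3 emitted=5 chunks_done=1
Byte 13 = 'f': mode=DATA remaining=2 emitted=6 chunks_done=1
Byte 14 = 'k': mode=DATA remaining=1 emitted=7 chunks_done=1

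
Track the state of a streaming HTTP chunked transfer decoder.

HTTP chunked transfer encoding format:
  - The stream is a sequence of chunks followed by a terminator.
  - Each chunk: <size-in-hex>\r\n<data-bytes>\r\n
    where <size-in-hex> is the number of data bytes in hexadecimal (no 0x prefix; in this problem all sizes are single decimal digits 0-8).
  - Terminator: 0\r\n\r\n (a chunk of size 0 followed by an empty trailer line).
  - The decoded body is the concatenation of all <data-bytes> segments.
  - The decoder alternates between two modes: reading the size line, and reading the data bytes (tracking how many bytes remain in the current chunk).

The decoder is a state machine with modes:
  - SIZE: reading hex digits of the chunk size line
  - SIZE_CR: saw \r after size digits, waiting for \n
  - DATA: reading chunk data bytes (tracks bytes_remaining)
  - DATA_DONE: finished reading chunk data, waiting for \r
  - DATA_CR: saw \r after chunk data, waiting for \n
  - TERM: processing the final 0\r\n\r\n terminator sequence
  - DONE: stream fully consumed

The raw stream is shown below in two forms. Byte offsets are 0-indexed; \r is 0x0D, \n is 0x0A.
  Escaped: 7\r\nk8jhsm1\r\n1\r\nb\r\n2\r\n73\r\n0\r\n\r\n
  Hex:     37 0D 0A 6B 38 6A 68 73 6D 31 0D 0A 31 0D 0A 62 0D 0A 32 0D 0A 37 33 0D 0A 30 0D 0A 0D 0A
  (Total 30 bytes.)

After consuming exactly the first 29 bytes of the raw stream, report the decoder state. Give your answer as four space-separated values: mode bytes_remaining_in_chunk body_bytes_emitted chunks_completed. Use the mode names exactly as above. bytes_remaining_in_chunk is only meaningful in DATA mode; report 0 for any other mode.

Byte 0 = '7': mode=SIZE remaining=0 emitted=0 chunks_done=0
Byte 1 = 0x0D: mode=SIZE_CR remaining=0 emitted=0 chunks_done=0
Byte 2 = 0x0A: mode=DATA remaining=7 emitted=0 chunks_done=0
Byte 3 = 'k': mode=DATA remaining=6 emitted=1 chunks_done=0
Byte 4 = '8': mode=DATA remaining=5 emitted=2 chunks_done=0
Byte 5 = 'j': mode=DATA remaining=4 emitted=3 chunks_done=0
Byte 6 = 'h': mode=DATA remaining=3 emitted=4 chunks_done=0
Byte 7 = 's': mode=DATA remaining=2 emitted=5 chunks_done=0
Byte 8 = 'm': mode=DATA remaining=1 emitted=6 chunks_done=0
Byte 9 = '1': mode=DATA_DONE remaining=0 emitted=7 chunks_done=0
Byte 10 = 0x0D: mode=DATA_CR remaining=0 emitted=7 chunks_done=0
Byte 11 = 0x0A: mode=SIZE remaining=0 emitted=7 chunks_done=1
Byte 12 = '1': mode=SIZE remaining=0 emitted=7 chunks_done=1
Byte 13 = 0x0D: mode=SIZE_CR remaining=0 emitted=7 chunks_done=1
Byte 14 = 0x0A: mode=DATA remaining=1 emitted=7 chunks_done=1
Byte 15 = 'b': mode=DATA_DONE remaining=0 emitted=8 chunks_done=1
Byte 16 = 0x0D: mode=DATA_CR remaining=0 emitted=8 chunks_done=1
Byte 17 = 0x0A: mode=SIZE remaining=0 emitted=8 chunks_done=2
Byte 18 = '2': mode=SIZE remaining=0 emitted=8 chunks_done=2
Byte 19 = 0x0D: mode=SIZE_CR remaining=0 emitted=8 chunks_done=2
Byte 20 = 0x0A: mode=DATA remaining=2 emitted=8 chunks_done=2
Byte 21 = '7': mode=DATA remaining=1 emitted=9 chunks_done=2
Byte 22 = '3': mode=DATA_DONE remaining=0 emitted=10 chunks_done=2
Byte 23 = 0x0D: mode=DATA_CR remaining=0 emitted=10 chunks_done=2
Byte 24 = 0x0A: mode=SIZE remaining=0 emitted=10 chunks_done=3
Byte 25 = '0': mode=SIZE remaining=0 emitted=10 chunks_done=3
Byte 26 = 0x0D: mode=SIZE_CR remaining=0 emitted=10 chunks_done=3
Byte 27 = 0x0A: mode=TERM remaining=0 emitted=10 chunks_done=3
Byte 28 = 0x0D: mode=TERM remaining=0 emitted=10 chunks_done=3

Answer: TERM 0 10 3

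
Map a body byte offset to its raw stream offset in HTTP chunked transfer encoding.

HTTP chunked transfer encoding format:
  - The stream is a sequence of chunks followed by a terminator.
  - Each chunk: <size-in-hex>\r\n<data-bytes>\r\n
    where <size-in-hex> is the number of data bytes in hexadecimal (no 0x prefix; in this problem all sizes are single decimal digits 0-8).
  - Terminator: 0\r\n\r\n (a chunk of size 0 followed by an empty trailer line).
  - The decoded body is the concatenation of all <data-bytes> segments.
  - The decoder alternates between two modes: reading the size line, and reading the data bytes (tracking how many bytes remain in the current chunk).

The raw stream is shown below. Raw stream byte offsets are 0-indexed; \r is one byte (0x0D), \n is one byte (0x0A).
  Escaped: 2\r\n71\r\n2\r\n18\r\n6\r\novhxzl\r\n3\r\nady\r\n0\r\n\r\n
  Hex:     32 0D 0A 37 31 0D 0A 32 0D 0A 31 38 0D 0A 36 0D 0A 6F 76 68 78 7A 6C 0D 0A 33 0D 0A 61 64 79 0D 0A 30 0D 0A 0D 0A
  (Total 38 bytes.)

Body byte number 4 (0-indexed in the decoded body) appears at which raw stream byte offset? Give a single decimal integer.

Chunk 1: stream[0..1]='2' size=0x2=2, data at stream[3..5]='71' -> body[0..2], body so far='71'
Chunk 2: stream[7..8]='2' size=0x2=2, data at stream[10..12]='18' -> body[2..4], body so far='7118'
Chunk 3: stream[14..15]='6' size=0x6=6, data at stream[17..23]='ovhxzl' -> body[4..10], body so far='7118ovhxzl'
Chunk 4: stream[25..26]='3' size=0x3=3, data at stream[28..31]='ady' -> body[10..13], body so far='7118ovhxzlady'
Chunk 5: stream[33..34]='0' size=0 (terminator). Final body='7118ovhxzlady' (13 bytes)
Body byte 4 at stream offset 17

Answer: 17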